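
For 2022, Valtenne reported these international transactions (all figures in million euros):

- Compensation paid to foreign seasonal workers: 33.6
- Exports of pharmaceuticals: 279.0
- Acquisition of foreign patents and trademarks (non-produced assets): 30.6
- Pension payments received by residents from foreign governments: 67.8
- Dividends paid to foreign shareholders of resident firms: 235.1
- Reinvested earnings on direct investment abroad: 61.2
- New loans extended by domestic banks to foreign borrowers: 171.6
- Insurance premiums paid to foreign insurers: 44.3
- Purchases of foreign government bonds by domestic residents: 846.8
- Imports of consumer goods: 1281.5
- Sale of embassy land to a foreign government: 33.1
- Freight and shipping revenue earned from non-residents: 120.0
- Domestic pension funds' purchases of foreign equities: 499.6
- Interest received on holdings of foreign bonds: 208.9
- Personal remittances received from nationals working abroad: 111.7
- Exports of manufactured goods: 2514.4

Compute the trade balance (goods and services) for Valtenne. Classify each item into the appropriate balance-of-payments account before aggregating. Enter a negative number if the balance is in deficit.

1587.6

Goods: 2514.4 + 279.0 - 1281.5 = 1511.9
Services: 120.0 - 44.3 = 75.7
Trade balance = 1511.9 + 75.7 = 1587.6
(Excluded from the trade balance — primary income: compensation paid to foreign seasonal workers 33.6, dividends paid to foreign shareholders of resident firms 235.1, reinvested earnings on direct investment abroad 61.2, interest received on holdings of foreign bonds 208.9; capital account: acquisition of foreign patents and trademarks (non-produced assets) 30.6, sale of embassy land to a foreign government 33.1; secondary income: pension payments received by residents from foreign governments 67.8, personal remittances received from nationals working abroad 111.7; financial account: new loans extended by domestic banks to foreign borrowers 171.6, purchases of foreign government bonds by domestic residents 846.8, domestic pension funds' purchases of foreign equities 499.6.)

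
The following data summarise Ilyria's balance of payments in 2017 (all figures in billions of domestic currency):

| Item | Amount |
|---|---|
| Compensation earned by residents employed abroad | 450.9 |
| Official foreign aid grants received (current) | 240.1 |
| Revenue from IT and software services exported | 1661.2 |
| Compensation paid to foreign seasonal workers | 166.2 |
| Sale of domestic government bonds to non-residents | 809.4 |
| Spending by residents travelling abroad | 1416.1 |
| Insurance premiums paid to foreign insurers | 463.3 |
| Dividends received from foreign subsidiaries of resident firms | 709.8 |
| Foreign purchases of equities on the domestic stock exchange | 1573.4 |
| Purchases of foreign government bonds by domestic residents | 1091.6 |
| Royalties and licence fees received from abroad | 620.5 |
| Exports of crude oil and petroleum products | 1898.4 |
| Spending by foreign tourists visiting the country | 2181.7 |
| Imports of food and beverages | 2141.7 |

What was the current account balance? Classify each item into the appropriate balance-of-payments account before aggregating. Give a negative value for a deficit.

3575.3

Goods: 1898.4 - 2141.7 = -243.3
Services: 2181.7 + 620.5 + 1661.2 - 463.3 - 1416.1 = 2584.0
Primary income: 709.8 + 450.9 - 166.2 = 994.5
Secondary income: 240.1
Current account = (-243.3) + 2584.0 + 994.5 + 240.1 = 3575.3
(Excluded from the current account — financial account: sale of domestic government bonds to non-residents 809.4, foreign purchases of equities on the domestic stock exchange 1573.4, purchases of foreign government bonds by domestic residents 1091.6.)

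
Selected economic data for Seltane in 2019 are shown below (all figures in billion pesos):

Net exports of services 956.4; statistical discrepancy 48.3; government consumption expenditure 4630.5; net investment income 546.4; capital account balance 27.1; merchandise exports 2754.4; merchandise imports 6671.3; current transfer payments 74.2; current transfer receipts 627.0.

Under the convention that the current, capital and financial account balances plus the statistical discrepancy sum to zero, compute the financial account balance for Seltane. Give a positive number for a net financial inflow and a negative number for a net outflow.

1785.9

Goods balance = 2754.4 - 6671.3 = -3916.9
Services balance = 956.4
Trade balance (goods + services) = -3916.9 + 956.4 = -2960.5
Net primary income = 546.4
Net secondary income = 627.0 - 74.2 = 552.8
Current account = -2960.5 + 546.4 + 552.8 = -1861.3
Financial account = -(-1861.3 + 27.1 + 48.3) = 1785.9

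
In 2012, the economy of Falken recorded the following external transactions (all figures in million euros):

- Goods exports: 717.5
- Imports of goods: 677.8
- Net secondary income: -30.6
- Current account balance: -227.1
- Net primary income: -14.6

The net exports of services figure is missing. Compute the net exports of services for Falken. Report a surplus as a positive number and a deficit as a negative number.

Current account = goods balance + services balance + net primary income + net secondary income
Sum of the known components = -5.5
Net exports of services = CA - (known components) = -227.1 - (-5.5) = -221.6

-221.6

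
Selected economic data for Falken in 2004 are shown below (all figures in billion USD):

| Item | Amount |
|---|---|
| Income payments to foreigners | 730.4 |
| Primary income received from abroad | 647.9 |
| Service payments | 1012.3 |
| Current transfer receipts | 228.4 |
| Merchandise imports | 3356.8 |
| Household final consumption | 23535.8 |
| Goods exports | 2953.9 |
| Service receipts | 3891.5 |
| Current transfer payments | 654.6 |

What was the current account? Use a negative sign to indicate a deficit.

1967.6

Goods balance = 2953.9 - 3356.8 = -402.9
Services balance = 3891.5 - 1012.3 = 2879.2
Trade balance (goods + services) = -402.9 + 2879.2 = 2476.3
Net primary income = 647.9 - 730.4 = -82.5
Net secondary income = 228.4 - 654.6 = -426.2
Current account = 2476.3 + (-82.5) + (-426.2) = 1967.6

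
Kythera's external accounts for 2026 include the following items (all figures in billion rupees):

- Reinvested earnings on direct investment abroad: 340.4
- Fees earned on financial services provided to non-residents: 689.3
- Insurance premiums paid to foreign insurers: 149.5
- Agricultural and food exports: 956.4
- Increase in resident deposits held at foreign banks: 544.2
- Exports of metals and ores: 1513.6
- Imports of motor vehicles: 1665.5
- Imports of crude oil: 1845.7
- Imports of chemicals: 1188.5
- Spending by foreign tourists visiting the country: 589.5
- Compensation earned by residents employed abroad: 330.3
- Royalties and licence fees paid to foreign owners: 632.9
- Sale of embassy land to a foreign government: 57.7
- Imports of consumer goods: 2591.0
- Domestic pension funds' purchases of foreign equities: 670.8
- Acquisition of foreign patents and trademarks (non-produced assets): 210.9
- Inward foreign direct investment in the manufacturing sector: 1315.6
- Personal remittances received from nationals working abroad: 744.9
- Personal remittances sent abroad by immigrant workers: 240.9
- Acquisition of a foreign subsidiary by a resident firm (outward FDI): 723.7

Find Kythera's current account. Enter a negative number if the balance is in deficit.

-3149.6

Goods: -1188.5 - 1665.5 - 2591.0 + 956.4 - 1845.7 + 1513.6 = -4820.7
Services: -632.9 - 149.5 + 689.3 + 589.5 = 496.4
Primary income: 330.3 + 340.4 = 670.7
Secondary income: 744.9 - 240.9 = 504.0
Current account = (-4820.7) + 496.4 + 670.7 + 504.0 = -3149.6
(Excluded from the current account — financial account: increase in resident deposits held at foreign banks 544.2, domestic pension funds' purchases of foreign equities 670.8, inward foreign direct investment in the manufacturing sector 1315.6, acquisition of a foreign subsidiary by a resident firm (outward FDI) 723.7; capital account: sale of embassy land to a foreign government 57.7, acquisition of foreign patents and trademarks (non-produced assets) 210.9.)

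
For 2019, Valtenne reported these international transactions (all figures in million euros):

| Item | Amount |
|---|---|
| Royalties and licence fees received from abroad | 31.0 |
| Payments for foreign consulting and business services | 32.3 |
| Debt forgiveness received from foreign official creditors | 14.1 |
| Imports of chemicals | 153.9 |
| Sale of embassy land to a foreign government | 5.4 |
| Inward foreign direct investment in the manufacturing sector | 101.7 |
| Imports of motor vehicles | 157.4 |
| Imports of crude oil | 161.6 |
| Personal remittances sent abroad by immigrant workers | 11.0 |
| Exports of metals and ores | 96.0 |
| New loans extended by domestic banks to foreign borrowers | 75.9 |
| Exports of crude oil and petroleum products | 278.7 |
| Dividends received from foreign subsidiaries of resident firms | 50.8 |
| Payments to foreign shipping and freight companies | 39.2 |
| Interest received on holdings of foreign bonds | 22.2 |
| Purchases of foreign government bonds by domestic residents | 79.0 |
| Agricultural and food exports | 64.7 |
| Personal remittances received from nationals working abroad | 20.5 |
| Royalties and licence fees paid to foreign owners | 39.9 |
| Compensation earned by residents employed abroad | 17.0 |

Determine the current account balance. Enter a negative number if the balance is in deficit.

-14.4

Goods: 64.7 - 157.4 - 161.6 - 153.9 + 96.0 + 278.7 = -33.5
Services: -39.2 - 39.9 + 31.0 - 32.3 = -80.4
Primary income: 50.8 + 22.2 + 17.0 = 90.0
Secondary income: -11.0 + 20.5 = 9.5
Current account = (-33.5) + (-80.4) + 90.0 + 9.5 = -14.4
(Excluded from the current account — capital account: debt forgiveness received from foreign official creditors 14.1, sale of embassy land to a foreign government 5.4; financial account: inward foreign direct investment in the manufacturing sector 101.7, new loans extended by domestic banks to foreign borrowers 75.9, purchases of foreign government bonds by domestic residents 79.0.)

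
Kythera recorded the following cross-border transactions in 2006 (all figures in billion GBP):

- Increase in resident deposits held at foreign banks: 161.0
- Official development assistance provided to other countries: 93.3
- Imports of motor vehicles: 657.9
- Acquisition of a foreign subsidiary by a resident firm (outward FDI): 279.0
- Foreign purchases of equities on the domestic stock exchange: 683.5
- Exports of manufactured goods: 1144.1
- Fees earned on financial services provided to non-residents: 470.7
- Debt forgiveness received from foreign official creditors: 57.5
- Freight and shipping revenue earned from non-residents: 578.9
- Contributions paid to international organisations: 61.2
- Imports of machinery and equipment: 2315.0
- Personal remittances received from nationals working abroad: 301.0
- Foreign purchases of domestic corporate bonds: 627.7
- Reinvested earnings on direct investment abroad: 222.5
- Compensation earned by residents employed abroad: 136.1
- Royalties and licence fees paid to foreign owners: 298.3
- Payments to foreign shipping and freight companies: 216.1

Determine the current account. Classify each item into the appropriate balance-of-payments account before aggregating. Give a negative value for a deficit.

Goods: -2315.0 - 657.9 + 1144.1 = -1828.8
Services: -216.1 - 298.3 + 578.9 + 470.7 = 535.2
Primary income: 136.1 + 222.5 = 358.6
Secondary income: 301.0 - 61.2 - 93.3 = 146.5
Current account = (-1828.8) + 535.2 + 358.6 + 146.5 = -788.5
(Excluded from the current account — financial account: increase in resident deposits held at foreign banks 161.0, acquisition of a foreign subsidiary by a resident firm (outward FDI) 279.0, foreign purchases of equities on the domestic stock exchange 683.5, foreign purchases of domestic corporate bonds 627.7; capital account: debt forgiveness received from foreign official creditors 57.5.)

-788.5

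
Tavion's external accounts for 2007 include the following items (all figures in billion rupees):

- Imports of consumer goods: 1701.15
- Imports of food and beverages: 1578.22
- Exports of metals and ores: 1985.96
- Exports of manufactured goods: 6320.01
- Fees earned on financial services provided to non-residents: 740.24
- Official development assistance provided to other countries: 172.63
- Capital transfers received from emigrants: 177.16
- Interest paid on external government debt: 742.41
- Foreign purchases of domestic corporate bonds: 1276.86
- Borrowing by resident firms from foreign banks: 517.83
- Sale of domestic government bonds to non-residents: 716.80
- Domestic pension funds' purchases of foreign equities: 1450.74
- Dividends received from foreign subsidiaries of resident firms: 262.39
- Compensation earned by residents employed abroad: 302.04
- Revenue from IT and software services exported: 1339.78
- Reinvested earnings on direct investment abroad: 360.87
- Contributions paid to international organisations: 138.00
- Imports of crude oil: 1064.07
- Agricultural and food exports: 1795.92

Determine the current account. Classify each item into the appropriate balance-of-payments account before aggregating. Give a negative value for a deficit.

7710.73

Goods: 1985.96 - 1578.22 - 1064.07 + 6320.01 + 1795.92 - 1701.15 = 5758.45
Services: 1339.78 + 740.24 = 2080.02
Primary income: 262.39 + 360.87 + 302.04 - 742.41 = 182.89
Secondary income: -172.63 - 138.00 = -310.63
Current account = 5758.45 + 2080.02 + 182.89 + (-310.63) = 7710.73
(Excluded from the current account — capital account: capital transfers received from emigrants 177.16; financial account: foreign purchases of domestic corporate bonds 1276.86, borrowing by resident firms from foreign banks 517.83, sale of domestic government bonds to non-residents 716.80, domestic pension funds' purchases of foreign equities 1450.74.)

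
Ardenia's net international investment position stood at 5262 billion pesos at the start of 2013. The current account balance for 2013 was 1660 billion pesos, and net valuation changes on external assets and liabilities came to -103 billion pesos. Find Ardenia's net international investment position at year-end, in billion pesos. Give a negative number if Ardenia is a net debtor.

Change in NIIP = current account + net valuation change = 1660 + (-103) = 1557
End-of-year NIIP = 5262 + 1557 = 6819

6819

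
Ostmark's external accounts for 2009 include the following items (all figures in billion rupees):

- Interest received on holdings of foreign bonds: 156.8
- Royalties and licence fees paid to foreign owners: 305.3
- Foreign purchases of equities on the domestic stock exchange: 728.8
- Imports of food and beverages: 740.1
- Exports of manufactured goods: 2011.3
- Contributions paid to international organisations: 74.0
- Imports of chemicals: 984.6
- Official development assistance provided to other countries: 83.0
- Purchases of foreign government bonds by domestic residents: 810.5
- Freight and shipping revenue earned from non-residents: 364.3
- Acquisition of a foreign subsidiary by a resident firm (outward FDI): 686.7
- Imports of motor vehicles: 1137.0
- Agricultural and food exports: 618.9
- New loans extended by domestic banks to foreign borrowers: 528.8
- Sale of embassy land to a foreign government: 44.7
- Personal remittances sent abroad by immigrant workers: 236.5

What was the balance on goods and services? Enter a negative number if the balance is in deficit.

Goods: -740.1 + 618.9 - 1137.0 - 984.6 + 2011.3 = -231.5
Services: 364.3 - 305.3 = 59.0
Trade balance = -231.5 + 59.0 = -172.5
(Excluded from the trade balance — primary income: interest received on holdings of foreign bonds 156.8; financial account: foreign purchases of equities on the domestic stock exchange 728.8, purchases of foreign government bonds by domestic residents 810.5, acquisition of a foreign subsidiary by a resident firm (outward FDI) 686.7, new loans extended by domestic banks to foreign borrowers 528.8; secondary income: contributions paid to international organisations 74.0, official development assistance provided to other countries 83.0, personal remittances sent abroad by immigrant workers 236.5; capital account: sale of embassy land to a foreign government 44.7.)

-172.5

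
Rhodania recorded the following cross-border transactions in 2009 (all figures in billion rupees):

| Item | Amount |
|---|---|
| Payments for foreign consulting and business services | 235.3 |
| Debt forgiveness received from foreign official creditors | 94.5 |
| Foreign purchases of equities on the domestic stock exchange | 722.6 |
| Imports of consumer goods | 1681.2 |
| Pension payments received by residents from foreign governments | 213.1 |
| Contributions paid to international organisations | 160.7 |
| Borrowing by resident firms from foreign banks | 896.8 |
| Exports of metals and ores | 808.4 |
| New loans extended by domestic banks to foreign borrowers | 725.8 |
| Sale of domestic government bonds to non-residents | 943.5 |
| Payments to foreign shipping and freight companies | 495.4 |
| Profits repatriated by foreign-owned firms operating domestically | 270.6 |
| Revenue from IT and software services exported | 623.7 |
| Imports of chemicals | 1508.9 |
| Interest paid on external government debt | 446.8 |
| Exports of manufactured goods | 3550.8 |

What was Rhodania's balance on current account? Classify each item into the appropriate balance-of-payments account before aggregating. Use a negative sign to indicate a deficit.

Goods: 3550.8 + 808.4 - 1681.2 - 1508.9 = 1169.1
Services: -495.4 + 623.7 - 235.3 = -107.0
Primary income: -270.6 - 446.8 = -717.4
Secondary income: -160.7 + 213.1 = 52.4
Current account = 1169.1 + (-107.0) + (-717.4) + 52.4 = 397.1
(Excluded from the current account — capital account: debt forgiveness received from foreign official creditors 94.5; financial account: foreign purchases of equities on the domestic stock exchange 722.6, borrowing by resident firms from foreign banks 896.8, new loans extended by domestic banks to foreign borrowers 725.8, sale of domestic government bonds to non-residents 943.5.)

397.1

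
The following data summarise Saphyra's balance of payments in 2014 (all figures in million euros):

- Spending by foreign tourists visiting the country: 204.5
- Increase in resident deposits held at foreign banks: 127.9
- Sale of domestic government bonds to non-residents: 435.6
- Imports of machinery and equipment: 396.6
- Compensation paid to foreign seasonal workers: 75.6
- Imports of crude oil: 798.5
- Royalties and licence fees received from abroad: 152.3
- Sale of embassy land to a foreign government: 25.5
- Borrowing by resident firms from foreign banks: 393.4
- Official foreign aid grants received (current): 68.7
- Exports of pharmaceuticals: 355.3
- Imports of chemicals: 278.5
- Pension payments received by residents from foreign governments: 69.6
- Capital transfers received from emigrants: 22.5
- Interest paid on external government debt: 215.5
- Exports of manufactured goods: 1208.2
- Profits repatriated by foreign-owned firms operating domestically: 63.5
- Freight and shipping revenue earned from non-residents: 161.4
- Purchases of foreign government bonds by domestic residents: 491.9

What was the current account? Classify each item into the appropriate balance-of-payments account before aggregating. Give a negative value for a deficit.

391.8

Goods: -278.5 - 396.6 + 1208.2 + 355.3 - 798.5 = 89.9
Services: 204.5 + 161.4 + 152.3 = 518.2
Primary income: -75.6 - 215.5 - 63.5 = -354.6
Secondary income: 68.7 + 69.6 = 138.3
Current account = 89.9 + 518.2 + (-354.6) + 138.3 = 391.8
(Excluded from the current account — financial account: increase in resident deposits held at foreign banks 127.9, sale of domestic government bonds to non-residents 435.6, borrowing by resident firms from foreign banks 393.4, purchases of foreign government bonds by domestic residents 491.9; capital account: sale of embassy land to a foreign government 25.5, capital transfers received from emigrants 22.5.)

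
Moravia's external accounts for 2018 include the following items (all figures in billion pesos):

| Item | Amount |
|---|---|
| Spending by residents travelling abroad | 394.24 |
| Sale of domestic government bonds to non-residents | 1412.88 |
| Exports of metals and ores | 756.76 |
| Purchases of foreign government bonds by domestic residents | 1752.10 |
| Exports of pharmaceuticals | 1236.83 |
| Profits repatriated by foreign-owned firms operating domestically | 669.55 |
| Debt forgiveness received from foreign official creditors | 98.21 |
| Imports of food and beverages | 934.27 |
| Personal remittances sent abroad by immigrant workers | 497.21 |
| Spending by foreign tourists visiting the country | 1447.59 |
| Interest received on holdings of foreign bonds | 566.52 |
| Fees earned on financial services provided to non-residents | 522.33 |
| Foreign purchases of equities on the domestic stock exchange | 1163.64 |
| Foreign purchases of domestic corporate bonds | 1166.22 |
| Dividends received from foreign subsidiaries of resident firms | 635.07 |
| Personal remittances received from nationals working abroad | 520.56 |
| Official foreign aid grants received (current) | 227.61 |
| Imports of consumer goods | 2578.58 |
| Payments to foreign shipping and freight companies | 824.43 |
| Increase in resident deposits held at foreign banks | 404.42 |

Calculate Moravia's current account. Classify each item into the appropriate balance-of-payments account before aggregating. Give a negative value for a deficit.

14.99

Goods: -2578.58 + 756.76 - 934.27 + 1236.83 = -1519.26
Services: 1447.59 - 824.43 + 522.33 - 394.24 = 751.25
Primary income: 635.07 - 669.55 + 566.52 = 532.04
Secondary income: -497.21 + 227.61 + 520.56 = 250.96
Current account = (-1519.26) + 751.25 + 532.04 + 250.96 = 14.99
(Excluded from the current account — financial account: sale of domestic government bonds to non-residents 1412.88, purchases of foreign government bonds by domestic residents 1752.10, foreign purchases of equities on the domestic stock exchange 1163.64, foreign purchases of domestic corporate bonds 1166.22, increase in resident deposits held at foreign banks 404.42; capital account: debt forgiveness received from foreign official creditors 98.21.)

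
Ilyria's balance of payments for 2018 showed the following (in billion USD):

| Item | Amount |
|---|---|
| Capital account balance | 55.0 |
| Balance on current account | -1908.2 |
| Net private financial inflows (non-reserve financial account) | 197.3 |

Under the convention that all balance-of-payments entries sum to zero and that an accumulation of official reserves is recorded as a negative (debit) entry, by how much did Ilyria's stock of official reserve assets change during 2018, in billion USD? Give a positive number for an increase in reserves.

Official reserve transactions balance = -((-1908.2) + 55.0 + 197.3) = 1655.9
An accumulation of reserves is recorded as a debit (negative entry), so the change in the stock of reserves is the negative of that balance.
Change in official reserves = -(1655.9) = -1655.9

-1655.9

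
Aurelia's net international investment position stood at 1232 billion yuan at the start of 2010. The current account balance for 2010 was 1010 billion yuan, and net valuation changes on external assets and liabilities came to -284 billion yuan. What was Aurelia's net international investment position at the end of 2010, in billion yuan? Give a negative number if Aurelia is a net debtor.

1958

Change in NIIP = current account + net valuation change = 1010 + (-284) = 726
End-of-year NIIP = 1232 + 726 = 1958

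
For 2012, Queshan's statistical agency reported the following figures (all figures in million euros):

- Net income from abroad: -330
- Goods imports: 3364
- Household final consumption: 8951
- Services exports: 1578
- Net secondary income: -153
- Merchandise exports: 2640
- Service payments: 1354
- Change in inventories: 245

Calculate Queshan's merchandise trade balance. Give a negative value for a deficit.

-724

Goods balance = 2640 - 3364 = -724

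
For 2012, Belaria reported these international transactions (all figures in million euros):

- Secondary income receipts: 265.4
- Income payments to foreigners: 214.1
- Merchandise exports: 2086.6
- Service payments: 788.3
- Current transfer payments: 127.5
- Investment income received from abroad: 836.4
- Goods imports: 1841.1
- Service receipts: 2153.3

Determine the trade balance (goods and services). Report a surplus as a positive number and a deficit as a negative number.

Goods balance = 2086.6 - 1841.1 = 245.5
Services balance = 2153.3 - 788.3 = 1365.0
Trade balance (goods + services) = 245.5 + 1365.0 = 1610.5

1610.5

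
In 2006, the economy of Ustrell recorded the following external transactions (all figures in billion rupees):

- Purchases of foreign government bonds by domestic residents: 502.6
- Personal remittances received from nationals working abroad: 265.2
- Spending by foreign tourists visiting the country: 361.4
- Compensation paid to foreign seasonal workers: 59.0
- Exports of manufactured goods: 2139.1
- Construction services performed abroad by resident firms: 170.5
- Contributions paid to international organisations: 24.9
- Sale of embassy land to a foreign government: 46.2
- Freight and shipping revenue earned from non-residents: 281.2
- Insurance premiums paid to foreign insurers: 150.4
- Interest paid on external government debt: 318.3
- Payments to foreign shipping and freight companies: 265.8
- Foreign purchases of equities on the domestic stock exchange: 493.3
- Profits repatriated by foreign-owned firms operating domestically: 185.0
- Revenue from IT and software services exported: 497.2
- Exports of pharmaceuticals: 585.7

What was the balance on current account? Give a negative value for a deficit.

Goods: 2139.1 + 585.7 = 2724.8
Services: -265.8 + 170.5 - 150.4 + 497.2 + 361.4 + 281.2 = 894.1
Primary income: -59.0 - 185.0 - 318.3 = -562.3
Secondary income: 265.2 - 24.9 = 240.3
Current account = 2724.8 + 894.1 + (-562.3) + 240.3 = 3296.9
(Excluded from the current account — financial account: purchases of foreign government bonds by domestic residents 502.6, foreign purchases of equities on the domestic stock exchange 493.3; capital account: sale of embassy land to a foreign government 46.2.)

3296.9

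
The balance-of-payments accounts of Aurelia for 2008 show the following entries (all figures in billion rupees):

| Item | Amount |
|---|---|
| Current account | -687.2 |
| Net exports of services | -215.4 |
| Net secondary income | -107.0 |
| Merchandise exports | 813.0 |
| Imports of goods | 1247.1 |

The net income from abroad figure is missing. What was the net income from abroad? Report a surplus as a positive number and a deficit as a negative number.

69.3

Current account = goods balance + services balance + net primary income + net secondary income
Sum of the known components = -756.5
Net income from abroad = CA - (known components) = -687.2 - (-756.5) = 69.3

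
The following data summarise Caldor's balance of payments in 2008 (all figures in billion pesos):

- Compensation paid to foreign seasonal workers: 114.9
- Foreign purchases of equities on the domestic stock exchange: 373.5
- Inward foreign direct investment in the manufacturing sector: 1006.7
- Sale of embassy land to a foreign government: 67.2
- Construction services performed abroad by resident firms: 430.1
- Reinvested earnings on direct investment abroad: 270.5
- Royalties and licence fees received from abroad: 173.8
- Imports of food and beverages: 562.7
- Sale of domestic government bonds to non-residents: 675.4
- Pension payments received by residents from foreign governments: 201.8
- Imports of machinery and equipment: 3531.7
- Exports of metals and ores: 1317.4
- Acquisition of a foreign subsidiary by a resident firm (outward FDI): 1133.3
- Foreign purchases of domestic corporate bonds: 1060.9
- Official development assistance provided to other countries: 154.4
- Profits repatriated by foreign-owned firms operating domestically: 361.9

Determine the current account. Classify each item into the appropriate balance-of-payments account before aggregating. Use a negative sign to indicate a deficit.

-2332.0

Goods: 1317.4 - 3531.7 - 562.7 = -2777.0
Services: 173.8 + 430.1 = 603.9
Primary income: 270.5 - 361.9 - 114.9 = -206.3
Secondary income: -154.4 + 201.8 = 47.4
Current account = (-2777.0) + 603.9 + (-206.3) + 47.4 = -2332.0
(Excluded from the current account — financial account: foreign purchases of equities on the domestic stock exchange 373.5, inward foreign direct investment in the manufacturing sector 1006.7, sale of domestic government bonds to non-residents 675.4, acquisition of a foreign subsidiary by a resident firm (outward FDI) 1133.3, foreign purchases of domestic corporate bonds 1060.9; capital account: sale of embassy land to a foreign government 67.2.)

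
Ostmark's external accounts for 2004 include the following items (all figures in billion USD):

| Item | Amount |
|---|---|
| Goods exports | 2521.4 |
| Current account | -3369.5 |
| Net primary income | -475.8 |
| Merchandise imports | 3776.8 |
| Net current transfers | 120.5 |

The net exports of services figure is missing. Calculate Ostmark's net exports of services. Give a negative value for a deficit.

-1758.8

Current account = goods balance + services balance + net primary income + net secondary income
Sum of the known components = -1610.7
Net exports of services = CA - (known components) = -3369.5 - (-1610.7) = -1758.8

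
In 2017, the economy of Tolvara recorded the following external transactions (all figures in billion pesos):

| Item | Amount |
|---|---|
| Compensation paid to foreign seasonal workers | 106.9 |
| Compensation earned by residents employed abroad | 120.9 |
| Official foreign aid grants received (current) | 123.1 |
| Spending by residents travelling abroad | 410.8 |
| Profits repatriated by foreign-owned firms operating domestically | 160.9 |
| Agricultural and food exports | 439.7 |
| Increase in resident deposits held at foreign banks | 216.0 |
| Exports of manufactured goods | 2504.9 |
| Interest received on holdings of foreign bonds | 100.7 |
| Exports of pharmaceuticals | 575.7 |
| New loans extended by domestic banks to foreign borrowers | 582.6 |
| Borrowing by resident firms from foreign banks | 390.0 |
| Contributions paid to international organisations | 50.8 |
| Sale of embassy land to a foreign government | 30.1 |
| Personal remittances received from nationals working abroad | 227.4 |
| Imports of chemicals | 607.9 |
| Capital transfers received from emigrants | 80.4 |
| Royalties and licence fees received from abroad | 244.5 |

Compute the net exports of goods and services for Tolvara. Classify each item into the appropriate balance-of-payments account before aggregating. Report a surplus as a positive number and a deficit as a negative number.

2746.1

Goods: 2504.9 + 575.7 + 439.7 - 607.9 = 2912.4
Services: 244.5 - 410.8 = -166.3
Trade balance = 2912.4 + (-166.3) = 2746.1
(Excluded from the trade balance — primary income: compensation paid to foreign seasonal workers 106.9, compensation earned by residents employed abroad 120.9, profits repatriated by foreign-owned firms operating domestically 160.9, interest received on holdings of foreign bonds 100.7; secondary income: official foreign aid grants received (current) 123.1, contributions paid to international organisations 50.8, personal remittances received from nationals working abroad 227.4; financial account: increase in resident deposits held at foreign banks 216.0, new loans extended by domestic banks to foreign borrowers 582.6, borrowing by resident firms from foreign banks 390.0; capital account: sale of embassy land to a foreign government 30.1, capital transfers received from emigrants 80.4.)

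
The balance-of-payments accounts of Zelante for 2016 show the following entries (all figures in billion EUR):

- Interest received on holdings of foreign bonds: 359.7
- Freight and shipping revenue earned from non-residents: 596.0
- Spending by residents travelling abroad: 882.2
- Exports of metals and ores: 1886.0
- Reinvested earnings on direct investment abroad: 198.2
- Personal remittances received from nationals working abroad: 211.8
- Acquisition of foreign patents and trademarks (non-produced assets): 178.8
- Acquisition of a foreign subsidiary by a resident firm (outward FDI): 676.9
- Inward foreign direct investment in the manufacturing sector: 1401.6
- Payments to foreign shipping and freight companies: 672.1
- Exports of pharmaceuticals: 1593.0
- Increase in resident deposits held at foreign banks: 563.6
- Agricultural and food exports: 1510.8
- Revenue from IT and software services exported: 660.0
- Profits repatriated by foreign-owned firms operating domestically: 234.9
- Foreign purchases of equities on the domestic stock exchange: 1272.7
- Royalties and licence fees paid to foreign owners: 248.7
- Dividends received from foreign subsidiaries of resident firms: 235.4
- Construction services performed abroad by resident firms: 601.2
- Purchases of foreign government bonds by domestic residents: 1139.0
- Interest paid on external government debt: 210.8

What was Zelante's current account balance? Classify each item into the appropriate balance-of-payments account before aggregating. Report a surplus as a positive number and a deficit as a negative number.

5603.4

Goods: 1510.8 + 1593.0 + 1886.0 = 4989.8
Services: 660.0 - 672.1 + 596.0 - 882.2 - 248.7 + 601.2 = 54.2
Primary income: 359.7 - 210.8 + 198.2 - 234.9 + 235.4 = 347.6
Secondary income: 211.8
Current account = 4989.8 + 54.2 + 347.6 + 211.8 = 5603.4
(Excluded from the current account — capital account: acquisition of foreign patents and trademarks (non-produced assets) 178.8; financial account: acquisition of a foreign subsidiary by a resident firm (outward FDI) 676.9, inward foreign direct investment in the manufacturing sector 1401.6, increase in resident deposits held at foreign banks 563.6, foreign purchases of equities on the domestic stock exchange 1272.7, purchases of foreign government bonds by domestic residents 1139.0.)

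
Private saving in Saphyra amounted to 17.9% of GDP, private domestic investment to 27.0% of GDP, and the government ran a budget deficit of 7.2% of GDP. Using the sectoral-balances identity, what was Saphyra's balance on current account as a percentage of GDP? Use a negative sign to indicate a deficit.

-16.3

By the sectoral-balances identity, CA = (S_private - I) + (T - G).
Private balance = 17.9 - 27.0 = -9.1
Government balance (T - G) = -7.2
CA = -9.1 + (-7.2) = -16.3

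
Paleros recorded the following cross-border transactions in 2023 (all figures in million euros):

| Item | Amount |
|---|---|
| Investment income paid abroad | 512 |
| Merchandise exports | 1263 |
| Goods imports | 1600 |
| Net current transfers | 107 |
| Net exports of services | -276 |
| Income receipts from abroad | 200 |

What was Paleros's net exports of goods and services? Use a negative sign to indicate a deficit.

Goods balance = 1263 - 1600 = -337
Services balance = -276
Trade balance (goods + services) = -337 + (-276) = -613

-613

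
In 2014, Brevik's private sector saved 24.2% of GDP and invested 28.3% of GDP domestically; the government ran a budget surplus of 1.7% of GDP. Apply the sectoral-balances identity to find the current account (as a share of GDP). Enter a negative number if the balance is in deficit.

-2.4

By the sectoral-balances identity, CA = (S_private - I) + (T - G).
Private balance = 24.2 - 28.3 = -4.1
Government balance (T - G) = 1.7
CA = -4.1 + 1.7 = -2.4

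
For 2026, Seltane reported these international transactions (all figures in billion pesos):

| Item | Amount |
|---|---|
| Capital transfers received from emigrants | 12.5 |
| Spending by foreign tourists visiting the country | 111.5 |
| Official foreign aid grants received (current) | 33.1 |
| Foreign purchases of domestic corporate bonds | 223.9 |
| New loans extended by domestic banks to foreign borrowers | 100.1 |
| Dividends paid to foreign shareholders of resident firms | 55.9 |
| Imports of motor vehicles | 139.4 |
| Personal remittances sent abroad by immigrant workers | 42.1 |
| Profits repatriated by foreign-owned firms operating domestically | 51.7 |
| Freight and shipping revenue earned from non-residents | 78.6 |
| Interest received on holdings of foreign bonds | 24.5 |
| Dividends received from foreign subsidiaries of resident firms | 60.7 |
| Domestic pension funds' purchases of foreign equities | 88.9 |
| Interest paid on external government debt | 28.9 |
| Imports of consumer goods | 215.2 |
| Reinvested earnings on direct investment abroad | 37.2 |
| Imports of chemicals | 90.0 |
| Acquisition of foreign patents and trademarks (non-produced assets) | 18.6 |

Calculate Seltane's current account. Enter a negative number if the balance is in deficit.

Goods: -90.0 - 139.4 - 215.2 = -444.6
Services: 111.5 + 78.6 = 190.1
Primary income: 37.2 - 51.7 + 60.7 - 55.9 + 24.5 - 28.9 = -14.1
Secondary income: 33.1 - 42.1 = -9.0
Current account = (-444.6) + 190.1 + (-14.1) + (-9.0) = -277.6
(Excluded from the current account — capital account: capital transfers received from emigrants 12.5, acquisition of foreign patents and trademarks (non-produced assets) 18.6; financial account: foreign purchases of domestic corporate bonds 223.9, new loans extended by domestic banks to foreign borrowers 100.1, domestic pension funds' purchases of foreign equities 88.9.)

-277.6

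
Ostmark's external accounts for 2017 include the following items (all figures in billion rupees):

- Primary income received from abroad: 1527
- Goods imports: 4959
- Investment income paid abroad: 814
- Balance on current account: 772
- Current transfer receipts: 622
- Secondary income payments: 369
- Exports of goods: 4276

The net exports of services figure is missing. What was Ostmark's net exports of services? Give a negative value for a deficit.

489

Current account = goods balance + services balance + net primary income + net secondary income
Sum of the known components = 283
Net exports of services = CA - (known components) = 772 - 283 = 489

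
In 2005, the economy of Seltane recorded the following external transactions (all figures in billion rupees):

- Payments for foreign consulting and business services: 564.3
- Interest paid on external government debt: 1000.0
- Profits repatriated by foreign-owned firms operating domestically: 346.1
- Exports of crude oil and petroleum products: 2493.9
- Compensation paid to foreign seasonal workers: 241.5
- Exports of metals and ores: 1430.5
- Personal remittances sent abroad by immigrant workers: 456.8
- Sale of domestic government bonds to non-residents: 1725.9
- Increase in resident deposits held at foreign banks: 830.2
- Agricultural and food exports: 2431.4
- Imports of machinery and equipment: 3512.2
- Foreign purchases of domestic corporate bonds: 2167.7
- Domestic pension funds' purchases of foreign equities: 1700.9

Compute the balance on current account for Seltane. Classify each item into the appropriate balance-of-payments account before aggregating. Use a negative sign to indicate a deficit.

234.9

Goods: 1430.5 + 2493.9 - 3512.2 + 2431.4 = 2843.6
Services: -564.3
Primary income: -346.1 - 1000.0 - 241.5 = -1587.6
Secondary income: -456.8
Current account = 2843.6 + (-564.3) + (-1587.6) + (-456.8) = 234.9
(Excluded from the current account — financial account: sale of domestic government bonds to non-residents 1725.9, increase in resident deposits held at foreign banks 830.2, foreign purchases of domestic corporate bonds 2167.7, domestic pension funds' purchases of foreign equities 1700.9.)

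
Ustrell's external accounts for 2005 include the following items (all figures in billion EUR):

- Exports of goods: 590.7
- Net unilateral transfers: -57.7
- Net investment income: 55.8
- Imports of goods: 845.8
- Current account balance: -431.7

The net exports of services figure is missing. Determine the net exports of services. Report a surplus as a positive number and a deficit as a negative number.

Current account = goods balance + services balance + net primary income + net secondary income
Sum of the known components = -257.0
Net exports of services = CA - (known components) = -431.7 - (-257.0) = -174.7

-174.7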